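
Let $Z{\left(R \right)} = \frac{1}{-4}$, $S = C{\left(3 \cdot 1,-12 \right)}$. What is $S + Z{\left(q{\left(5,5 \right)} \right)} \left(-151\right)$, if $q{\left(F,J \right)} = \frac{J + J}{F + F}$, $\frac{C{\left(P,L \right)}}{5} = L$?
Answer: $- \frac{89}{4} \approx -22.25$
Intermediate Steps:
$C{\left(P,L \right)} = 5 L$
$q{\left(F,J \right)} = \frac{J}{F}$ ($q{\left(F,J \right)} = \frac{2 J}{2 F} = 2 J \frac{1}{2 F} = \frac{J}{F}$)
$S = -60$ ($S = 5 \left(-12\right) = -60$)
$Z{\left(R \right)} = - \frac{1}{4}$
$S + Z{\left(q{\left(5,5 \right)} \right)} \left(-151\right) = -60 - - \frac{151}{4} = -60 + \frac{151}{4} = - \frac{89}{4}$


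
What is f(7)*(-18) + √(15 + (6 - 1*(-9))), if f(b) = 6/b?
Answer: -108/7 + √30 ≈ -9.9513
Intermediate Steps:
f(7)*(-18) + √(15 + (6 - 1*(-9))) = (6/7)*(-18) + √(15 + (6 - 1*(-9))) = (6*(⅐))*(-18) + √(15 + (6 + 9)) = (6/7)*(-18) + √(15 + 15) = -108/7 + √30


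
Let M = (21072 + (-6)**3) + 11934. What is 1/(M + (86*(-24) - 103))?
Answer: 1/30623 ≈ 3.2655e-5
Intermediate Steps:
M = 32790 (M = (21072 - 216) + 11934 = 20856 + 11934 = 32790)
1/(M + (86*(-24) - 103)) = 1/(32790 + (86*(-24) - 103)) = 1/(32790 + (-2064 - 103)) = 1/(32790 - 2167) = 1/30623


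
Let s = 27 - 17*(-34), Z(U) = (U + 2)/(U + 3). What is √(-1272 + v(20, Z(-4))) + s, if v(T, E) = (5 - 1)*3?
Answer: 605 + 6*I*√35 ≈ 605.0 + 35.496*I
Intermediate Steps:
Z(U) = (2 + U)/(3 + U)
s = 605 (s = 27 + 578 = 605)
v(T, E) = 12 (v(T, E) = 4*3 = 12)
√(-1272 + v(20, Z(-4))) + s = √(-1272 + 12) + 605 = √(-1260) + 605 = 6*I*√35 + 605 = 605 + 6*I*√35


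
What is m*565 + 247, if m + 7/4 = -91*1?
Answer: -208627/4 ≈ -52157.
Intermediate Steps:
m = -371/4 (m = -7/4 - 91*1 = -7/4 - 91 = -371/4 ≈ -92.750)
m*565 + 247 = -371/4*565 + 247 = -209615/4 + 247 = -208627/4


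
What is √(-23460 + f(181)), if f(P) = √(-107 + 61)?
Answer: √(-23460 + I*√46) ≈ 0.022 + 153.17*I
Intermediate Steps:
f(P) = I*√46 (f(P) = √(-46) = I*√46)
√(-23460 + f(181)) = √(-23460 + I*√46)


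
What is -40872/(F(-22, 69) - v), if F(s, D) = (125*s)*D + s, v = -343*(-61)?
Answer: 40872/210695 ≈ 0.19399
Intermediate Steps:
v = 20923
F(s, D) = s + 125*D*s (F(s, D) = 125*D*s + s = s + 125*D*s)
-40872/(F(-22, 69) - v) = -40872/(-22*(1 + 125*69) - 1*20923) = -40872/(-22*(1 + 8625) - 20923) = -40872/(-22*8626 - 20923) = -40872/(-189772 - 20923) = -40872/(-210695) = -40872*(-1/210695) = 40872/210695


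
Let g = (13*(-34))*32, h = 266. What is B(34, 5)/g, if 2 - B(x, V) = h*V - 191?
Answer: 1137/14144 ≈ 0.080387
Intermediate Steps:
g = -14144 (g = -442*32 = -14144)
B(x, V) = 193 - 266*V (B(x, V) = 2 - (266*V - 191) = 2 - (-191 + 266*V) = 2 + (191 - 266*V) = 193 - 266*V)
B(34, 5)/g = (193 - 266*5)/(-14144) = (193 - 1330)*(-1/14144) = -1137*(-1/14144) = 1137/14144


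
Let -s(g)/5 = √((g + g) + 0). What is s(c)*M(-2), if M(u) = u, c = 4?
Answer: 20*√2 ≈ 28.284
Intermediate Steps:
s(g) = -5*√2*√g (s(g) = -5*√((g + g) + 0) = -5*√(2*g + 0) = -5*√2*√g)
s(c)*M(-2) = -5*√2*√4*(-2) = -5*√2*2*(-2) = -10*√2*(-2) = 20*√2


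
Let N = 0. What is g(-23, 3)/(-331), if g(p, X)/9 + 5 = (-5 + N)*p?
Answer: -990/331 ≈ -2.9909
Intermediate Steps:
g(p, X) = -45 - 45*p (g(p, X) = -45 + 9*((-5 + 0)*p) = -45 + 9*(-5*p) = -45 - 45*p)
g(-23, 3)/(-331) = (-45 - 45*(-23))/(-331) = (-45 + 1035)*(-1/331) = 990*(-1/331) = -990/331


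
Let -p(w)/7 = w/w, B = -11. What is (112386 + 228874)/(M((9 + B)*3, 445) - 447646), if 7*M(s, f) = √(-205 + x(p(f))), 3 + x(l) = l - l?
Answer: -1871355006010/2454740031173 - 2388820*I*√13/2454740031173 ≈ -0.76234 - 3.5087e-6*I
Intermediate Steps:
p(w) = -7 (p(w) = -7*w/w = -7*1 = -7)
x(l) = -3 (x(l) = -3 + (l - l) = -3 + 0 = -3)
M(s, f) = 4*I*√13/7 (M(s, f) = √(-205 - 3)/7 = √(-208)/7 = (4*I*√13)/7 = 4*I*√13/7)
(112386 + 228874)/(M((9 + B)*3, 445) - 447646) = (112386 + 228874)/(4*I*√13/7 - 447646) = 341260/(-447646 + 4*I*√13/7)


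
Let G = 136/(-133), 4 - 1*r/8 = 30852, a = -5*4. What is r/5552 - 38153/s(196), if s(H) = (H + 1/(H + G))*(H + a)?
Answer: -3535305137033/77604266740 ≈ -45.556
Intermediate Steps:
a = -20
r = -246784 (r = 32 - 8*30852 = 32 - 246816 = -246784)
G = -136/133 (G = 136*(-1/133) = -136/133 ≈ -1.0226)
s(H) = (-20 + H)*(H + 1/(-136/133 + H)) (s(H) = (H + 1/(H - 136/133))*(H - 20) = (H + 1/(-136/133 + H))*(-20 + H) = (-20 + H)*(H + 1/(-136/133 + H)))
r/5552 - 38153/s(196) = -246784/5552 - 38153*(-136 + 133*196)/(-2660 - 2796*196**2 + 133*196**3 + 2853*196) = -246784*1/5552 - 38153*(-136 + 26068)/(-2660 - 2796*38416 + 133*7529536 + 559188) = -15424/347 - 38153*25932/(-2660 - 107411136 + 1001428288 + 559188) = -15424/347 - 38153/((1/25932)*894573680) = -15424/347 - 38153/223643420/6483 = -15424/347 - 38153*6483/223643420 = -15424/347 - 247345899/223643420 = -3535305137033/77604266740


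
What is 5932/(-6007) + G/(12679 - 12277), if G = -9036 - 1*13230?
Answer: -22689421/402469 ≈ -56.376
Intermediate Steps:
G = -22266 (G = -9036 - 13230 = -22266)
5932/(-6007) + G/(12679 - 12277) = 5932/(-6007) - 22266/(12679 - 12277) = 5932*(-1/6007) - 22266/402 = -5932/6007 - 22266*1/402 = -5932/6007 - 3711/67 = -22689421/402469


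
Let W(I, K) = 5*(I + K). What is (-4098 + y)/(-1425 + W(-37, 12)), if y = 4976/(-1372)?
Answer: 703429/265825 ≈ 2.6462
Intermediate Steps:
y = -1244/343 (y = 4976*(-1/1372) = -1244/343 ≈ -3.6268)
W(I, K) = 5*I + 5*K
(-4098 + y)/(-1425 + W(-37, 12)) = (-4098 - 1244/343)/(-1425 + (5*(-37) + 5*12)) = -1406858/(343*(-1425 + (-185 + 60))) = -1406858/(343*(-1425 - 125)) = -1406858/343/(-1550) = -1406858/343*(-1/1550) = 703429/265825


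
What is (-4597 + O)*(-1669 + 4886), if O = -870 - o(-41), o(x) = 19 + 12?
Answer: -17687066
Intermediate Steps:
o(x) = 31
O = -901 (O = -870 - 1*31 = -870 - 31 = -901)
(-4597 + O)*(-1669 + 4886) = (-4597 - 901)*(-1669 + 4886) = -5498*3217 = -17687066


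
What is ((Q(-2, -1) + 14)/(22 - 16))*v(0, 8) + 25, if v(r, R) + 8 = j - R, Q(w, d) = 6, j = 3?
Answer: -55/3 ≈ -18.333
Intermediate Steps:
v(r, R) = -5 - R (v(r, R) = -8 + (3 - R) = -5 - R)
((Q(-2, -1) + 14)/(22 - 16))*v(0, 8) + 25 = ((6 + 14)/(22 - 16))*(-5 - 1*8) + 25 = (20/6)*(-5 - 8) + 25 = (20*(1/6))*(-13) + 25 = (10/3)*(-13) + 25 = -130/3 + 25 = -55/3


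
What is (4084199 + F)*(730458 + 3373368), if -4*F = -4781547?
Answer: 43333002540159/2 ≈ 2.1666e+13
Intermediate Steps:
F = 4781547/4 (F = -¼*(-4781547) = 4781547/4 ≈ 1.1954e+6)
(4084199 + F)*(730458 + 3373368) = (4084199 + 4781547/4)*(730458 + 3373368) = (21118343/4)*4103826 = 43333002540159/2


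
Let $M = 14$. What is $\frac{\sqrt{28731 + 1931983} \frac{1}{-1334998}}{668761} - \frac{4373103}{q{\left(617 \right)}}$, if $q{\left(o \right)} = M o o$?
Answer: $- \frac{624729}{761378} - \frac{\sqrt{1960714}}{892794597478} \approx -0.82052$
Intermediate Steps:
$q{\left(o \right)} = 14 o^{2}$ ($q{\left(o \right)} = 14 o o = 14 o^{2}$)
$\frac{\sqrt{28731 + 1931983} \frac{1}{-1334998}}{668761} - \frac{4373103}{q{\left(617 \right)}} = \frac{\sqrt{28731 + 1931983} \frac{1}{-1334998}}{668761} - \frac{4373103}{14 \cdot 617^{2}} = \sqrt{1960714} \left(- \frac{1}{1334998}\right) \frac{1}{668761} - \frac{4373103}{14 \cdot 380689} = - \frac{\sqrt{1960714}}{1334998} \cdot \frac{1}{668761} - \frac{4373103}{5329646} = - \frac{\sqrt{1960714}}{892794597478} - \frac{624729}{761378} = - \frac{624729}{761378} - \frac{\sqrt{1960714}}{892794597478}$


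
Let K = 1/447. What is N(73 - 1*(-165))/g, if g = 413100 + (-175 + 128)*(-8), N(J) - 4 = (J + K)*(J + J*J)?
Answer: 3025753561/92411886 ≈ 32.742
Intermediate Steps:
K = 1/447 ≈ 0.0022371
N(J) = 4 + (1/447 + J)*(J + J**2) (N(J) = 4 + (J + 1/447)*(J + J*J) = 4 + (1/447 + J)*(J + J**2))
g = 413476 (g = 413100 - 47*(-8) = 413100 + 376 = 413476)
N(73 - 1*(-165))/g = (4 + (73 - 1*(-165))**3 + (73 - 1*(-165))/447 + 448*(73 - 1*(-165))**2/447)/413476 = (4 + (73 + 165)**3 + (73 + 165)/447 + 448*(73 + 165)**2/447)*(1/413476) = (4 + 238**3 + (1/447)*238 + (448/447)*238**2)*(1/413476) = (4 + 13481272 + 238/447 + (448/447)*56644)*(1/413476) = (4 + 13481272 + 238/447 + 25376512/447)*(1/413476) = (6051507122/447)*(1/413476) = 3025753561/92411886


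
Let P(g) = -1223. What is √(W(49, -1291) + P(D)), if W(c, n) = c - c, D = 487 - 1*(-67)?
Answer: I*√1223 ≈ 34.971*I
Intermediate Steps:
D = 554 (D = 487 + 67 = 554)
W(c, n) = 0
√(W(49, -1291) + P(D)) = √(0 - 1223) = √(-1223) = I*√1223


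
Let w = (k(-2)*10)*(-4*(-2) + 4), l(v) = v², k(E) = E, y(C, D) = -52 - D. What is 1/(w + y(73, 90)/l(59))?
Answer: -3481/835582 ≈ -0.0041660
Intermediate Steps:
w = -240 (w = (-2*10)*(-4*(-2) + 4) = -20*(8 + 4) = -20*12 = -240)
1/(w + y(73, 90)/l(59)) = 1/(-240 + (-52 - 1*90)/(59²)) = 1/(-240 + (-52 - 90)/3481) = 1/(-240 - 142*1/3481) = 1/(-240 - 142/3481) = 1/(-835582/3481) = -3481/835582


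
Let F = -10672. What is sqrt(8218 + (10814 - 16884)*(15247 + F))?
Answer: 4*I*sqrt(1735127) ≈ 5269.0*I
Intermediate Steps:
sqrt(8218 + (10814 - 16884)*(15247 + F)) = sqrt(8218 + (10814 - 16884)*(15247 - 10672)) = sqrt(8218 - 6070*4575) = sqrt(8218 - 27770250) = sqrt(-27762032) = 4*I*sqrt(1735127)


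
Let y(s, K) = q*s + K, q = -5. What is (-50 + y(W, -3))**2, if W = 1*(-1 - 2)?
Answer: 1444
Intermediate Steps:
W = -3 (W = 1*(-3) = -3)
y(s, K) = K - 5*s (y(s, K) = -5*s + K = K - 5*s)
(-50 + y(W, -3))**2 = (-50 + (-3 - 5*(-3)))**2 = (-50 + (-3 + 15))**2 = (-50 + 12)**2 = (-38)**2 = 1444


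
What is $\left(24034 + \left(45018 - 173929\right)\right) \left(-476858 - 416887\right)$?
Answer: $93733294365$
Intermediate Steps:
$\left(24034 + \left(45018 - 173929\right)\right) \left(-476858 - 416887\right) = \left(24034 - 128911\right) \left(-893745\right) = \left(-104877\right) \left(-893745\right) = 93733294365$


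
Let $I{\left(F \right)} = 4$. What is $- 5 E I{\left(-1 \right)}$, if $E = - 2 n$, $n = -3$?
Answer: $-120$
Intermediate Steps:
$E = 6$ ($E = \left(-2\right) \left(-3\right) = 6$)
$- 5 E I{\left(-1 \right)} = \left(-5\right) 6 \cdot 4 = \left(-30\right) 4 = -120$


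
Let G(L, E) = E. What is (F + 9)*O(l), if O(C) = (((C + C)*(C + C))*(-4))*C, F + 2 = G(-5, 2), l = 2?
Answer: -1152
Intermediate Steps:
F = 0 (F = -2 + 2 = 0)
O(C) = -16*C³ (O(C) = (((2*C)*(2*C))*(-4))*C = ((4*C²)*(-4))*C = (-16*C²)*C = -16*C³)
(F + 9)*O(l) = (0 + 9)*(-16*2³) = 9*(-16*8) = 9*(-128) = -1152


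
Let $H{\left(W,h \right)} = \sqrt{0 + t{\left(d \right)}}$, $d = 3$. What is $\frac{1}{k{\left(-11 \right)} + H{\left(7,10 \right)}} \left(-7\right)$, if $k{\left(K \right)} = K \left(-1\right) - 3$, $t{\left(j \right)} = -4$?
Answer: $- \frac{14}{17} + \frac{7 i}{34} \approx -0.82353 + 0.20588 i$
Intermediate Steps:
$k{\left(K \right)} = -3 - K$ ($k{\left(K \right)} = - K - 3 = -3 - K$)
$H{\left(W,h \right)} = 2 i$ ($H{\left(W,h \right)} = \sqrt{0 - 4} = \sqrt{-4} = 2 i$)
$\frac{1}{k{\left(-11 \right)} + H{\left(7,10 \right)}} \left(-7\right) = \frac{1}{\left(-3 - -11\right) + 2 i} \left(-7\right) = \frac{1}{\left(-3 + 11\right) + 2 i} \left(-7\right) = \frac{1}{8 + 2 i} \left(-7\right) = \frac{8 - 2 i}{68} \left(-7\right) = - \frac{7 \left(8 - 2 i\right)}{68}$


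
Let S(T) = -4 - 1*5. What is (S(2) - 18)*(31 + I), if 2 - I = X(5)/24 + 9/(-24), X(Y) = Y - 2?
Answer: -3591/4 ≈ -897.75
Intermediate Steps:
X(Y) = -2 + Y
S(T) = -9 (S(T) = -4 - 5 = -9)
I = 9/4 (I = 2 - ((-2 + 5)/24 + 9/(-24)) = 2 - (3*(1/24) + 9*(-1/24)) = 2 - (⅛ - 3/8) = 2 - 1*(-¼) = 2 + ¼ = 9/4 ≈ 2.2500)
(S(2) - 18)*(31 + I) = (-9 - 18)*(31 + 9/4) = -27*133/4 = -3591/4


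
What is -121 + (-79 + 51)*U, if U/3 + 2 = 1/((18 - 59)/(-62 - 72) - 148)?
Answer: 313811/6597 ≈ 47.569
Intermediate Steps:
U = -39716/6597 (U = -6 + 3/((18 - 59)/(-62 - 72) - 148) = -6 + 3/(-41/(-134) - 148) = -6 + 3/(-41*(-1/134) - 148) = -6 + 3/(41/134 - 148) = -6 + 3/(-19791/134) = -6 + 3*(-134/19791) = -6 - 134/6597 = -39716/6597 ≈ -6.0203)
-121 + (-79 + 51)*U = -121 + (-79 + 51)*(-39716/6597) = -121 - 28*(-39716/6597) = -121 + 1112048/6597 = 313811/6597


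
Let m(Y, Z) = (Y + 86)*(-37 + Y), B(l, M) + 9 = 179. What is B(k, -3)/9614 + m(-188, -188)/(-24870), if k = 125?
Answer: -3606890/3985003 ≈ -0.90512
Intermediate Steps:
B(l, M) = 170 (B(l, M) = -9 + 179 = 170)
m(Y, Z) = (-37 + Y)*(86 + Y) (m(Y, Z) = (86 + Y)*(-37 + Y) = (-37 + Y)*(86 + Y))
B(k, -3)/9614 + m(-188, -188)/(-24870) = 170/9614 + (-3182 + (-188)² + 49*(-188))/(-24870) = 170*(1/9614) + (-3182 + 35344 - 9212)*(-1/24870) = 85/4807 + 22950*(-1/24870) = 85/4807 - 765/829 = -3606890/3985003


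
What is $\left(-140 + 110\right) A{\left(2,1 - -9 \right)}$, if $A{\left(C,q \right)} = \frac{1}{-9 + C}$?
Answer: $\frac{30}{7} \approx 4.2857$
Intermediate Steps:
$\left(-140 + 110\right) A{\left(2,1 - -9 \right)} = \frac{-140 + 110}{-9 + 2} = - \frac{30}{-7} = \left(-30\right) \left(- \frac{1}{7}\right) = \frac{30}{7}$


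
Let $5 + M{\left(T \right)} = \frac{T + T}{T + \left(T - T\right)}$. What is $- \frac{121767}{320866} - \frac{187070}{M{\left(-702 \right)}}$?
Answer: $\frac{60024037319}{962598} \approx 62356.0$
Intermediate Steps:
$M{\left(T \right)} = -3$ ($M{\left(T \right)} = -5 + \frac{T + T}{T + \left(T - T\right)} = -5 + \frac{2 T}{T + 0} = -5 + \frac{2 T}{T} = -5 + 2 = -3$)
$- \frac{121767}{320866} - \frac{187070}{M{\left(-702 \right)}} = - \frac{121767}{320866} - \frac{187070}{-3} = \left(-121767\right) \frac{1}{320866} - - \frac{187070}{3} = - \frac{121767}{320866} + \frac{187070}{3} = \frac{60024037319}{962598}$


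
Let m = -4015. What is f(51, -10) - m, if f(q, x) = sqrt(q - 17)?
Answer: 4015 + sqrt(34) ≈ 4020.8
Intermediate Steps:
f(q, x) = sqrt(-17 + q)
f(51, -10) - m = sqrt(-17 + 51) - 1*(-4015) = sqrt(34) + 4015 = 4015 + sqrt(34)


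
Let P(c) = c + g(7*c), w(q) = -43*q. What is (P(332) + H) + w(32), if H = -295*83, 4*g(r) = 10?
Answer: -51053/2 ≈ -25527.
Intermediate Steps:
g(r) = 5/2 (g(r) = (¼)*10 = 5/2)
H = -24485
P(c) = 5/2 + c (P(c) = c + 5/2 = 5/2 + c)
(P(332) + H) + w(32) = ((5/2 + 332) - 24485) - 43*32 = (669/2 - 24485) - 1376 = -48301/2 - 1376 = -51053/2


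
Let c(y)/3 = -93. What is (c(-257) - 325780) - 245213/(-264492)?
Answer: -86239751815/264492 ≈ -3.2606e+5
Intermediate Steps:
c(y) = -279 (c(y) = 3*(-93) = -279)
(c(-257) - 325780) - 245213/(-264492) = (-279 - 325780) - 245213/(-264492) = -326059 - 245213*(-1/264492) = -326059 + 245213/264492 = -86239751815/264492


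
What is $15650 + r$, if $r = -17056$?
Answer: $-1406$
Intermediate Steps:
$15650 + r = 15650 - 17056 = -1406$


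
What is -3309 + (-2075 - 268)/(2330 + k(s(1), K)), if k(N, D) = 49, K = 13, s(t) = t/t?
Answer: -2624818/793 ≈ -3310.0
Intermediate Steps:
s(t) = 1
-3309 + (-2075 - 268)/(2330 + k(s(1), K)) = -3309 + (-2075 - 268)/(2330 + 49) = -3309 - 2343/2379 = -3309 - 2343*1/2379 = -3309 - 781/793 = -2624818/793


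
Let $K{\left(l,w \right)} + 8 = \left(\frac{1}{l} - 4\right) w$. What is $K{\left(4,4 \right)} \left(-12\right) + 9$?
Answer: $285$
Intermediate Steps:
$K{\left(l,w \right)} = -8 + w \left(-4 + \frac{1}{l}\right)$ ($K{\left(l,w \right)} = -8 + \left(\frac{1}{l} - 4\right) w = -8 + \left(-4 + \frac{1}{l}\right) w = -8 + w \left(-4 + \frac{1}{l}\right)$)
$K{\left(4,4 \right)} \left(-12\right) + 9 = \left(-8 - 16 + \frac{4}{4}\right) \left(-12\right) + 9 = \left(-8 - 16 + 4 \cdot \frac{1}{4}\right) \left(-12\right) + 9 = \left(-8 - 16 + 1\right) \left(-12\right) + 9 = \left(-23\right) \left(-12\right) + 9 = 276 + 9 = 285$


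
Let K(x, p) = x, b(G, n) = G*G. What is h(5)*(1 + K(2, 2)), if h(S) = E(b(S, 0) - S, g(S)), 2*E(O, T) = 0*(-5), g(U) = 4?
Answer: 0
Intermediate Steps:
b(G, n) = G²
E(O, T) = 0 (E(O, T) = (0*(-5))/2 = (½)*0 = 0)
h(S) = 0
h(5)*(1 + K(2, 2)) = 0*(1 + 2) = 0*3 = 0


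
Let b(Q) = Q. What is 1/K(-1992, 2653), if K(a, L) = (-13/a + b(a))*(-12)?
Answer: 166/3968051 ≈ 4.1834e-5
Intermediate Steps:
K(a, L) = -12*a + 156/a (K(a, L) = (-13/a + a)*(-12) = (a - 13/a)*(-12) = -12*a + 156/a)
1/K(-1992, 2653) = 1/(-12*(-1992) + 156/(-1992)) = 1/(23904 + 156*(-1/1992)) = 1/(23904 - 13/166) = 1/(3968051/166) = 166/3968051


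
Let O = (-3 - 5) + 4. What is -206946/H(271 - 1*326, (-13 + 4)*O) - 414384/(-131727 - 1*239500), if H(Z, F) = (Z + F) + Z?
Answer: 38427303579/13735399 ≈ 2797.7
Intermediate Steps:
O = -4 (O = -8 + 4 = -4)
H(Z, F) = F + 2*Z (H(Z, F) = (F + Z) + Z = F + 2*Z)
-206946/H(271 - 1*326, (-13 + 4)*O) - 414384/(-131727 - 1*239500) = -206946/((-13 + 4)*(-4) + 2*(271 - 1*326)) - 414384/(-131727 - 1*239500) = -206946/(-9*(-4) + 2*(271 - 326)) - 414384/(-131727 - 239500) = -206946/(36 + 2*(-55)) - 414384/(-371227) = -206946/(36 - 110) - 414384*(-1/371227) = -206946/(-74) + 414384/371227 = -206946*(-1/74) + 414384/371227 = 103473/37 + 414384/371227 = 38427303579/13735399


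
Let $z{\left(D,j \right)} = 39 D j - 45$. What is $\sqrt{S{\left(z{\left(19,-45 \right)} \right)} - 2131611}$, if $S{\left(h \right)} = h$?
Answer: $i \sqrt{2165001} \approx 1471.4 i$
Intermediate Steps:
$z{\left(D,j \right)} = -45 + 39 D j$ ($z{\left(D,j \right)} = 39 D j - 45 = -45 + 39 D j$)
$\sqrt{S{\left(z{\left(19,-45 \right)} \right)} - 2131611} = \sqrt{\left(-45 + 39 \cdot 19 \left(-45\right)\right) - 2131611} = \sqrt{\left(-45 - 33345\right) - 2131611} = \sqrt{-33390 - 2131611} = \sqrt{-2165001} = i \sqrt{2165001}$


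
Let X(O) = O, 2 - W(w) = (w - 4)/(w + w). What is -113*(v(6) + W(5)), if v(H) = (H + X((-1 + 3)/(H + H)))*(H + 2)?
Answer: -173681/30 ≈ -5789.4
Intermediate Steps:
W(w) = 2 - (-4 + w)/(2*w) (W(w) = 2 - (w - 4)/(w + w) = 2 - (-4 + w)/(2*w))
v(H) = (2 + H)*(H + 1/H) (v(H) = (H + (-1 + 3)/(H + H))*(H + 2) = (H + 2/((2*H)))*(2 + H) = (H + 2*(1/(2*H)))*(2 + H) = (H + 1/H)*(2 + H) = (2 + H)*(H + 1/H))
-113*(v(6) + W(5)) = -113*((1 + 6² + 2*6 + 2/6) + (3/2 + 2/5)) = -113*((1 + 36 + 12 + 2*(⅙)) + (3/2 + 2*(⅕))) = -113*((1 + 36 + 12 + ⅓) + (3/2 + ⅖)) = -113*(148/3 + 19/10) = -113*1537/30 = -173681/30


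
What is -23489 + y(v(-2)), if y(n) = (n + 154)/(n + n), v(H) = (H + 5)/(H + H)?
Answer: -141547/6 ≈ -23591.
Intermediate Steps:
v(H) = (5 + H)/(2*H) (v(H) = (5 + H)/((2*H)) = (5 + H)*(1/(2*H)) = (5 + H)/(2*H))
y(n) = (154 + n)/(2*n) (y(n) = (154 + n)/((2*n)) = (154 + n)*(1/(2*n)) = (154 + n)/(2*n))
-23489 + y(v(-2)) = -23489 + (154 + (1/2)*(5 - 2)/(-2))/(2*(((1/2)*(5 - 2)/(-2)))) = -23489 + (154 + (1/2)*(-1/2)*3)/(2*(((1/2)*(-1/2)*3))) = -23489 + (154 - 3/4)/(2*(-3/4)) = -23489 + (1/2)*(-4/3)*(613/4) = -23489 - 613/6 = -141547/6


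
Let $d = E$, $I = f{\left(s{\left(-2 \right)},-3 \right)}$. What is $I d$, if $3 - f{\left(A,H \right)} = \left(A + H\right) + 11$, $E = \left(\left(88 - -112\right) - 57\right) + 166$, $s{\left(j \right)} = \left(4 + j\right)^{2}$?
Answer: $-2781$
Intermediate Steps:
$E = 309$ ($E = \left(\left(88 + 112\right) - 57\right) + 166 = \left(200 - 57\right) + 166 = 143 + 166 = 309$)
$f{\left(A,H \right)} = -8 - A - H$ ($f{\left(A,H \right)} = 3 - \left(\left(A + H\right) + 11\right) = 3 - \left(11 + A + H\right) = -8 - A - H$)
$I = -9$ ($I = -8 - \left(4 - 2\right)^{2} - -3 = -8 - 2^{2} + 3 = -8 - 4 + 3 = -9$)
$d = 309$
$I d = \left(-9\right) 309 = -2781$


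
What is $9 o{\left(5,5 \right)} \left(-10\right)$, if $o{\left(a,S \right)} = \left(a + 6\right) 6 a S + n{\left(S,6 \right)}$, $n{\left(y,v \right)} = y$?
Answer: $-148950$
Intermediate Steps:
$o{\left(a,S \right)} = S + S a \left(36 + 6 a\right)$ ($o{\left(a,S \right)} = \left(a + 6\right) 6 a S + S = \left(6 + a\right) 6 a S + S = \left(36 + 6 a\right) a S + S = a \left(36 + 6 a\right) S + S = S a \left(36 + 6 a\right) + S = S + S a \left(36 + 6 a\right)$)
$9 o{\left(5,5 \right)} \left(-10\right) = 9 \cdot 5 \left(1 + 6 \cdot 5^{2} + 36 \cdot 5\right) \left(-10\right) = 9 \cdot 5 \left(1 + 6 \cdot 25 + 180\right) \left(-10\right) = 9 \cdot 5 \left(1 + 150 + 180\right) \left(-10\right) = 9 \cdot 5 \cdot 331 \left(-10\right) = 9 \cdot 1655 \left(-10\right) = 14895 \left(-10\right) = -148950$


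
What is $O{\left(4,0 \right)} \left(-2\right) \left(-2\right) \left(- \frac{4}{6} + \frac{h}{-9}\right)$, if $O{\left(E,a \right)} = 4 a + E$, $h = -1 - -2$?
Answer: $- \frac{112}{9} \approx -12.444$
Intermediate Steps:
$h = 1$ ($h = -1 + 2 = 1$)
$O{\left(E,a \right)} = E + 4 a$
$O{\left(4,0 \right)} \left(-2\right) \left(-2\right) \left(- \frac{4}{6} + \frac{h}{-9}\right) = \left(4 + 4 \cdot 0\right) \left(-2\right) \left(-2\right) \left(- \frac{4}{6} + 1 \frac{1}{-9}\right) = \left(4 + 0\right) \left(-2\right) \left(-2\right) \left(\left(-4\right) \frac{1}{6} + 1 \left(- \frac{1}{9}\right)\right) = 4 \left(-2\right) \left(-2\right) \left(- \frac{2}{3} - \frac{1}{9}\right) = \left(-8\right) \left(-2\right) \left(- \frac{7}{9}\right) = 16 \left(- \frac{7}{9}\right) = - \frac{112}{9}$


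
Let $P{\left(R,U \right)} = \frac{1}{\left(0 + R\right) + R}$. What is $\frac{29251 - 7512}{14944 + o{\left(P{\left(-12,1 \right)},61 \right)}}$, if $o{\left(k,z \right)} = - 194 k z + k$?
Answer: $\frac{521736}{370489} \approx 1.4082$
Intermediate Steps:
$P{\left(R,U \right)} = \frac{1}{2 R}$ ($P{\left(R,U \right)} = \frac{1}{R + R} = \frac{1}{2 R}$)
$o{\left(k,z \right)} = k - 194 k z$ ($o{\left(k,z \right)} = - 194 k z + k = k - 194 k z$)
$\frac{29251 - 7512}{14944 + o{\left(P{\left(-12,1 \right)},61 \right)}} = \frac{29251 - 7512}{14944 + \frac{1}{2 \left(-12\right)} \left(1 - 11834\right)} = \frac{21739}{14944 + \frac{1}{2} \left(- \frac{1}{12}\right) \left(1 - 11834\right)} = \frac{21739}{14944 - - \frac{11833}{24}} = \frac{21739}{14944 + \frac{11833}{24}} = \frac{21739}{\frac{370489}{24}} = 21739 \cdot \frac{24}{370489} = \frac{521736}{370489}$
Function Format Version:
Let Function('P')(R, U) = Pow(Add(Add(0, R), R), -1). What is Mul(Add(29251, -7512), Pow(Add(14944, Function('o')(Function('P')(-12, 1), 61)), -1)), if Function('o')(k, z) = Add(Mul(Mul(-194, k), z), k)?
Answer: Rational(521736, 370489) ≈ 1.4082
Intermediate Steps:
Function('P')(R, U) = Mul(Rational(1, 2), Pow(R, -1)) (Function('P')(R, U) = Pow(Add(R, R), -1) = Pow(Mul(2, R), -1) = Mul(Rational(1, 2), Pow(R, -1)))
Function('o')(k, z) = Add(k, Mul(-194, k, z)) (Function('o')(k, z) = Add(Mul(-194, k, z), k) = Add(k, Mul(-194, k, z)))
Mul(Add(29251, -7512), Pow(Add(14944, Function('o')(Function('P')(-12, 1), 61)), -1)) = Mul(Add(29251, -7512), Pow(Add(14944, Mul(Mul(Rational(1, 2), Pow(-12, -1)), Add(1, Mul(-194, 61)))), -1)) = Mul(21739, Pow(Add(14944, Mul(Mul(Rational(1, 2), Rational(-1, 12)), Add(1, -11834))), -1)) = Mul(21739, Pow(Add(14944, Mul(Rational(-1, 24), -11833)), -1)) = Mul(21739, Pow(Add(14944, Rational(11833, 24)), -1)) = Mul(21739, Pow(Rational(370489, 24), -1)) = Mul(21739, Rational(24, 370489)) = Rational(521736, 370489)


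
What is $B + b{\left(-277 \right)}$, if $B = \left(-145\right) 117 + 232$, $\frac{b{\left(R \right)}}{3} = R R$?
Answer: $213454$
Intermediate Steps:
$b{\left(R \right)} = 3 R^{2}$ ($b{\left(R \right)} = 3 R R = 3 R^{2}$)
$B = -16733$ ($B = -16965 + 232 = -16733$)
$B + b{\left(-277 \right)} = -16733 + 3 \left(-277\right)^{2} = -16733 + 3 \cdot 76729 = -16733 + 230187 = 213454$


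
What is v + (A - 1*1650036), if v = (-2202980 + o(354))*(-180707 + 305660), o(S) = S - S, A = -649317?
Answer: -275271259293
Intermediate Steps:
o(S) = 0
v = -275268959940 (v = (-2202980 + 0)*(-180707 + 305660) = -2202980*124953 = -275268959940)
v + (A - 1*1650036) = -275268959940 + (-649317 - 1*1650036) = -275268959940 + (-649317 - 1650036) = -275268959940 - 2299353 = -275271259293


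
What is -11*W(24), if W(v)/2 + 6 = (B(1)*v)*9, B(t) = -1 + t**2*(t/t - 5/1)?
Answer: 23892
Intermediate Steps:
B(t) = -1 - 4*t**2 (B(t) = -1 + t**2*(1 - 5*1) = -1 + t**2*(1 - 5) = -1 + t**2*(-4) = -1 - 4*t**2)
W(v) = -12 - 90*v (W(v) = -12 + 2*(((-1 - 4*1**2)*v)*9) = -12 + 2*(((-1 - 4*1)*v)*9) = -12 + 2*(((-1 - 4)*v)*9) = -12 + 2*(-5*v*9) = -12 + 2*(-45*v) = -12 - 90*v)
-11*W(24) = -11*(-12 - 90*24) = -11*(-12 - 2160) = -11*(-2172) = 23892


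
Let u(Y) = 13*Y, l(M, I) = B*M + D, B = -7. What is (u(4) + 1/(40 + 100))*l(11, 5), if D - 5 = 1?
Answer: -516951/140 ≈ -3692.5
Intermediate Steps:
D = 6 (D = 5 + 1 = 6)
l(M, I) = 6 - 7*M (l(M, I) = -7*M + 6 = 6 - 7*M)
(u(4) + 1/(40 + 100))*l(11, 5) = (13*4 + 1/(40 + 100))*(6 - 7*11) = (52 + 1/140)*(6 - 77) = (52 + 1/140)*(-71) = (7281/140)*(-71) = -516951/140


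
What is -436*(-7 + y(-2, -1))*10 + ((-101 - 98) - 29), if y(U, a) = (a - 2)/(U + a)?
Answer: 25932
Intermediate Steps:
y(U, a) = (-2 + a)/(U + a)
-436*(-7 + y(-2, -1))*10 + ((-101 - 98) - 29) = -436*(-7 + (-2 - 1)/(-2 - 1))*10 + ((-101 - 98) - 29) = -436*(-7 - 3/(-3))*10 + (-199 - 29) = -436*(-7 - 1/3*(-3))*10 - 228 = -436*(-7 + 1)*10 - 228 = -(-2616)*10 - 228 = -436*(-60) - 228 = 26160 - 228 = 25932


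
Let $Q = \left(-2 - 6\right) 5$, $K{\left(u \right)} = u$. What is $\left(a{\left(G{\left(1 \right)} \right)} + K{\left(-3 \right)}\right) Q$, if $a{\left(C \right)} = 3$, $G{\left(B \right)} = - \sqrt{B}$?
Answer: $0$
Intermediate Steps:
$Q = -40$ ($Q = \left(-8\right) 5 = -40$)
$\left(a{\left(G{\left(1 \right)} \right)} + K{\left(-3 \right)}\right) Q = \left(3 - 3\right) \left(-40\right) = 0 \left(-40\right) = 0$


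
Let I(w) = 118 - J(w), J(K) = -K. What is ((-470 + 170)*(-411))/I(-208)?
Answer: -1370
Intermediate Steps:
I(w) = 118 + w (I(w) = 118 - (-1)*w = 118 + w)
((-470 + 170)*(-411))/I(-208) = ((-470 + 170)*(-411))/(118 - 208) = -300*(-411)/(-90) = 123300*(-1/90) = -1370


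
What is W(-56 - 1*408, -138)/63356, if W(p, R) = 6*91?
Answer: 273/31678 ≈ 0.0086180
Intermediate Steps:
W(p, R) = 546
W(-56 - 1*408, -138)/63356 = 546/63356 = 546*(1/63356) = 273/31678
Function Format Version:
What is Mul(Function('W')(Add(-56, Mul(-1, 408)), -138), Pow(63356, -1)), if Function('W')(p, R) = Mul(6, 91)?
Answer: Rational(273, 31678) ≈ 0.0086180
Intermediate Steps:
Function('W')(p, R) = 546
Mul(Function('W')(Add(-56, Mul(-1, 408)), -138), Pow(63356, -1)) = Mul(546, Pow(63356, -1)) = Mul(546, Rational(1, 63356)) = Rational(273, 31678)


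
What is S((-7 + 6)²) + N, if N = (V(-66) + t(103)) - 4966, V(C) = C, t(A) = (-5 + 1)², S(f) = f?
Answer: -5015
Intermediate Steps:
t(A) = 16 (t(A) = (-4)² = 16)
N = -5016 (N = (-66 + 16) - 4966 = -50 - 4966 = -5016)
S((-7 + 6)²) + N = (-7 + 6)² - 5016 = (-1)² - 5016 = 1 - 5016 = -5015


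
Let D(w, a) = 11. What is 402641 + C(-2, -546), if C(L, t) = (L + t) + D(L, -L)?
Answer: 402104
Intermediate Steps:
C(L, t) = 11 + L + t (C(L, t) = (L + t) + 11 = 11 + L + t)
402641 + C(-2, -546) = 402641 + (11 - 2 - 546) = 402641 - 537 = 402104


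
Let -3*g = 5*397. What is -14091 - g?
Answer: -40288/3 ≈ -13429.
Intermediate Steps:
g = -1985/3 (g = -5*397/3 = -1/3*1985 = -1985/3 ≈ -661.67)
-14091 - g = -14091 - 1*(-1985/3) = -14091 + 1985/3 = -40288/3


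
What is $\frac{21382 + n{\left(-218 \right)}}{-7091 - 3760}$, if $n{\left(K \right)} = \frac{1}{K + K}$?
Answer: $- \frac{3107517}{1577012} \approx -1.9705$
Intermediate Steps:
$n{\left(K \right)} = \frac{1}{2 K}$
$\frac{21382 + n{\left(-218 \right)}}{-7091 - 3760} = \frac{21382 + \frac{1}{2 \left(-218\right)}}{-7091 - 3760} = \frac{21382 + \frac{1}{2} \left(- \frac{1}{218}\right)}{-10851} = \left(21382 - \frac{1}{436}\right) \left(- \frac{1}{10851}\right) = \frac{9322551}{436} \left(- \frac{1}{10851}\right) = - \frac{3107517}{1577012}$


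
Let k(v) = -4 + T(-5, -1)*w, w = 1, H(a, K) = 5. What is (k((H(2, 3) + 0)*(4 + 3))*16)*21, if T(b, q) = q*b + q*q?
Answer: 672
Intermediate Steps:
T(b, q) = q² + b*q (T(b, q) = b*q + q² = q² + b*q)
k(v) = 2 (k(v) = -4 - (-5 - 1)*1 = -4 - 1*(-6)*1 = -4 + 6*1 = -4 + 6 = 2)
(k((H(2, 3) + 0)*(4 + 3))*16)*21 = (2*16)*21 = 32*21 = 672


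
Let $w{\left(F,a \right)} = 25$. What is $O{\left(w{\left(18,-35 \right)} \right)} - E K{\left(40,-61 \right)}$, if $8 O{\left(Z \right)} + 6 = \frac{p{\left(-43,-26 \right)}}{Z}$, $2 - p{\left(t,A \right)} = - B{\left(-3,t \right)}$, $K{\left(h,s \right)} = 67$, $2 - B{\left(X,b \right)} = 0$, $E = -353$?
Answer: $\frac{2365027}{100} \approx 23650.0$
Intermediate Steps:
$B{\left(X,b \right)} = 2$ ($B{\left(X,b \right)} = 2 - 0 = 2 + 0 = 2$)
$p{\left(t,A \right)} = 4$ ($p{\left(t,A \right)} = 2 - \left(-1\right) 2 = 2 - -2 = 2 + 2 = 4$)
$O{\left(Z \right)} = - \frac{3}{4} + \frac{1}{2 Z}$ ($O{\left(Z \right)} = - \frac{3}{4} + \frac{4 \frac{1}{Z}}{8} = - \frac{3}{4} + \frac{1}{2 Z}$)
$O{\left(w{\left(18,-35 \right)} \right)} - E K{\left(40,-61 \right)} = \frac{2 - 75}{4 \cdot 25} - \left(-353\right) 67 = \frac{1}{4} \cdot \frac{1}{25} \left(2 - 75\right) - -23651 = \frac{1}{4} \cdot \frac{1}{25} \left(-73\right) + 23651 = - \frac{73}{100} + 23651 = \frac{2365027}{100}$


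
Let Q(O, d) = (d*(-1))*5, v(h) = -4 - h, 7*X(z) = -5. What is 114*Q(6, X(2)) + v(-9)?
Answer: 2885/7 ≈ 412.14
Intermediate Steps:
X(z) = -5/7 (X(z) = (1/7)*(-5) = -5/7)
Q(O, d) = -5*d (Q(O, d) = -d*5 = -5*d)
114*Q(6, X(2)) + v(-9) = 114*(-5*(-5/7)) + (-4 - 1*(-9)) = 114*(25/7) + (-4 + 9) = 2850/7 + 5 = 2885/7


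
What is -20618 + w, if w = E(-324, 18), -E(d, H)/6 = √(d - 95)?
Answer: -20618 - 6*I*√419 ≈ -20618.0 - 122.82*I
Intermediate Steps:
E(d, H) = -6*√(-95 + d) (E(d, H) = -6*√(d - 95) = -6*√(-95 + d))
w = -6*I*√419 (w = -6*√(-95 - 324) = -6*I*√419 ≈ -122.82*I)
-20618 + w = -20618 - 6*I*√419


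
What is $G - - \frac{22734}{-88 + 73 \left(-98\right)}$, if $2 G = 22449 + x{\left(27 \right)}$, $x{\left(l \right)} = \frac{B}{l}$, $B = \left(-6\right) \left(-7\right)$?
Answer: $\frac{243812183}{21726} \approx 11222.0$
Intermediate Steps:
$B = 42$
$x{\left(l \right)} = \frac{42}{l}$
$G = \frac{202055}{18}$ ($G = \frac{22449 + \frac{42}{27}}{2} = \frac{22449 + 42 \cdot \frac{1}{27}}{2} = \frac{22449 + \frac{14}{9}}{2} = \frac{1}{2} \cdot \frac{202055}{9} = \frac{202055}{18} \approx 11225.0$)
$G - - \frac{22734}{-88 + 73 \left(-98\right)} = \frac{202055}{18} - - \frac{22734}{-88 + 73 \left(-98\right)} = \frac{202055}{18} - - \frac{22734}{-88 - 7154} = \frac{202055}{18} - - \frac{22734}{-7242} = \frac{202055}{18} - \left(-22734\right) \left(- \frac{1}{7242}\right) = \frac{202055}{18} - \frac{3789}{1207} = \frac{243812183}{21726}$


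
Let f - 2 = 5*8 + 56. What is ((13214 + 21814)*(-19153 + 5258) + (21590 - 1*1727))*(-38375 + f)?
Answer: 18629193778569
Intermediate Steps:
f = 98 (f = 2 + (5*8 + 56) = 2 + (40 + 56) = 2 + 96 = 98)
((13214 + 21814)*(-19153 + 5258) + (21590 - 1*1727))*(-38375 + f) = ((13214 + 21814)*(-19153 + 5258) + (21590 - 1*1727))*(-38375 + 98) = (35028*(-13895) + (21590 - 1727))*(-38277) = (-486714060 + 19863)*(-38277) = -486694197*(-38277) = 18629193778569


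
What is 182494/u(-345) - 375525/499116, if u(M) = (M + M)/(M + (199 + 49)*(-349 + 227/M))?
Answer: 455971247426803349/19802427300 ≈ 2.3026e+7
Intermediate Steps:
u(M) = 2*M/(-86552 + M + 56296/M) (u(M) = (2*M)/(M + 248*(-349 + 227/M)) = (2*M)/(M + (-86552 + 56296/M)) = (2*M)/(-86552 + M + 56296/M) = 2*M/(-86552 + M + 56296/M))
182494/u(-345) - 375525/499116 = 182494/((2*(-345)²/(56296 + (-345)² - 86552*(-345)))) - 375525/499116 = 182494/((2*119025/(56296 + 119025 + 29860440))) - 375525*1/499116 = 182494/((2*119025/30035761)) - 125175/166372 = 182494/((2*119025*(1/30035761))) - 125175/166372 = 182494/(238050/30035761) - 125175/166372 = 182494*(30035761/238050) - 125175/166372 = 2740673083967/119025 - 125175/166372 = 455971247426803349/19802427300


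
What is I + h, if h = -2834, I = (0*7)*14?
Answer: -2834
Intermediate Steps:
I = 0 (I = 0*14 = 0)
I + h = 0 - 2834 = -2834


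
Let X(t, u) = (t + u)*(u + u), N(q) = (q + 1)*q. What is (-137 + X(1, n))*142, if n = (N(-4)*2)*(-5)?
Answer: 4036066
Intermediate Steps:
N(q) = q*(1 + q) (N(q) = (1 + q)*q = q*(1 + q))
n = -120 (n = (-4*(1 - 4)*2)*(-5) = (-4*(-3)*2)*(-5) = (12*2)*(-5) = 24*(-5) = -120)
X(t, u) = 2*u*(t + u) (X(t, u) = (t + u)*(2*u) = 2*u*(t + u))
(-137 + X(1, n))*142 = (-137 + 2*(-120)*(1 - 120))*142 = (-137 + 2*(-120)*(-119))*142 = (-137 + 28560)*142 = 28423*142 = 4036066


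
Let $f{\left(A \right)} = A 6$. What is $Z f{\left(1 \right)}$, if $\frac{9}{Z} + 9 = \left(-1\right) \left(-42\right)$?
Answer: $\frac{18}{11} \approx 1.6364$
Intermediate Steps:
$Z = \frac{3}{11}$ ($Z = \frac{9}{-9 - -42} = \frac{9}{-9 + 42} = \frac{9}{33} = 9 \cdot \frac{1}{33} = \frac{3}{11} \approx 0.27273$)
$f{\left(A \right)} = 6 A$
$Z f{\left(1 \right)} = \frac{3 \cdot 6 \cdot 1}{11} = \frac{3}{11} \cdot 6 = \frac{18}{11}$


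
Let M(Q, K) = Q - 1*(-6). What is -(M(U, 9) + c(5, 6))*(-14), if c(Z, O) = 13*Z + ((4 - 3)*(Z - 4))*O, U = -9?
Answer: 952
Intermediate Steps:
M(Q, K) = 6 + Q (M(Q, K) = Q + 6 = 6 + Q)
c(Z, O) = 13*Z + O*(-4 + Z) (c(Z, O) = 13*Z + (1*(-4 + Z))*O = 13*Z + (-4 + Z)*O = 13*Z + O*(-4 + Z))
-(M(U, 9) + c(5, 6))*(-14) = -((6 - 9) + (-4*6 + 13*5 + 6*5))*(-14) = -(-3 + (-24 + 65 + 30))*(-14) = -(-3 + 71)*(-14) = -68*(-14) = -1*(-952) = 952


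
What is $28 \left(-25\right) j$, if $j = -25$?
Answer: $17500$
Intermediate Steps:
$28 \left(-25\right) j = 28 \left(-25\right) \left(-25\right) = \left(-700\right) \left(-25\right) = 17500$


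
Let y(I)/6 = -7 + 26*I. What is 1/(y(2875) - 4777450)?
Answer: -1/4328992 ≈ -2.3100e-7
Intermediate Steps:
y(I) = -42 + 156*I (y(I) = 6*(-7 + 26*I) = -42 + 156*I)
1/(y(2875) - 4777450) = 1/((-42 + 156*2875) - 4777450) = 1/((-42 + 448500) - 4777450) = 1/(448458 - 4777450) = 1/(-4328992) = -1/4328992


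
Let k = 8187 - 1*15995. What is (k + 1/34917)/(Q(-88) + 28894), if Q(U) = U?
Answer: -272631935/1005819102 ≈ -0.27105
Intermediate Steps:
k = -7808 (k = 8187 - 15995 = -7808)
(k + 1/34917)/(Q(-88) + 28894) = (-7808 + 1/34917)/(-88 + 28894) = (-7808 + 1/34917)/28806 = -272631935/34917*1/28806 = -272631935/1005819102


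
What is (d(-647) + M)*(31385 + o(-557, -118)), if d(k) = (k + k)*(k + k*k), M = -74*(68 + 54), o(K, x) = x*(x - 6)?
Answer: -24888379857552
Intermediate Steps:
o(K, x) = x*(-6 + x)
M = -9028 (M = -74*122 = -9028)
d(k) = 2*k*(k + k**2) (d(k) = (2*k)*(k + k**2) = 2*k*(k + k**2))
(d(-647) + M)*(31385 + o(-557, -118)) = (2*(-647)**2*(1 - 647) - 9028)*(31385 - 118*(-6 - 118)) = (2*418609*(-646) - 9028)*(31385 - 118*(-124)) = (-540842828 - 9028)*(31385 + 14632) = -540851856*46017 = -24888379857552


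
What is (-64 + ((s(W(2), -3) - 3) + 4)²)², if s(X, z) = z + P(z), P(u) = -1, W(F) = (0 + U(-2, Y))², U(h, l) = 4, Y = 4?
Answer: 3025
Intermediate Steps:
W(F) = 16 (W(F) = (0 + 4)² = 4² = 16)
s(X, z) = -1 + z (s(X, z) = z - 1 = -1 + z)
(-64 + ((s(W(2), -3) - 3) + 4)²)² = (-64 + (((-1 - 3) - 3) + 4)²)² = (-64 + ((-4 - 3) + 4)²)² = (-64 + (-7 + 4)²)² = (-64 + (-3)²)² = (-64 + 9)² = (-55)² = 3025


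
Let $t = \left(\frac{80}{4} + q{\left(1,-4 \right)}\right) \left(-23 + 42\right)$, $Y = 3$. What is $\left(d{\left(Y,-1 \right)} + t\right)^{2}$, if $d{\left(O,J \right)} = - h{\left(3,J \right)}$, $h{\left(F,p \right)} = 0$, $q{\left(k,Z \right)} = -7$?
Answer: $61009$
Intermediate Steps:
$d{\left(O,J \right)} = 0$ ($d{\left(O,J \right)} = \left(-1\right) 0 = 0$)
$t = 247$ ($t = \left(\frac{80}{4} - 7\right) \left(-23 + 42\right) = \left(80 \cdot \frac{1}{4} - 7\right) 19 = \left(20 - 7\right) 19 = 13 \cdot 19 = 247$)
$\left(d{\left(Y,-1 \right)} + t\right)^{2} = \left(0 + 247\right)^{2} = 247^{2} = 61009$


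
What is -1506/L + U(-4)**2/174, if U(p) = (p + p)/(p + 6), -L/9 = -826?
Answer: -1325/11977 ≈ -0.11063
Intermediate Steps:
L = 7434 (L = -9*(-826) = 7434)
U(p) = 2*p/(6 + p) (U(p) = (2*p)/(6 + p) = 2*p/(6 + p))
-1506/L + U(-4)**2/174 = -1506/7434 + (2*(-4)/(6 - 4))**2/174 = -1506*1/7434 + (2*(-4)/2)**2*(1/174) = -251/1239 + (2*(-4)*(1/2))**2*(1/174) = -251/1239 + (-4)**2*(1/174) = -251/1239 + 16*(1/174) = -251/1239 + 8/87 = -1325/11977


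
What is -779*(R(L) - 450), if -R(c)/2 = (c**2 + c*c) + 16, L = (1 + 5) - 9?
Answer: 403522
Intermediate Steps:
L = -3 (L = 6 - 9 = -3)
R(c) = -32 - 4*c**2 (R(c) = -2*((c**2 + c*c) + 16) = -2*((c**2 + c**2) + 16) = -2*(2*c**2 + 16) = -2*(16 + 2*c**2) = -32 - 4*c**2)
-779*(R(L) - 450) = -779*((-32 - 4*(-3)**2) - 450) = -779*((-32 - 4*9) - 450) = -779*((-32 - 36) - 450) = -779*(-68 - 450) = -779*(-518) = 403522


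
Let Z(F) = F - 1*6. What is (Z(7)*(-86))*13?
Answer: -1118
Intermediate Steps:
Z(F) = -6 + F (Z(F) = F - 6 = -6 + F)
(Z(7)*(-86))*13 = ((-6 + 7)*(-86))*13 = (1*(-86))*13 = -86*13 = -1118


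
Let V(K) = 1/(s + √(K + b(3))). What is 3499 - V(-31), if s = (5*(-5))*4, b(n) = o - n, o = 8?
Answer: 17540537/5013 + I*√26/10026 ≈ 3499.0 + 0.00050858*I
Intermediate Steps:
b(n) = 8 - n
s = -100 (s = -25*4 = -100)
V(K) = 1/(-100 + √(5 + K)) (V(K) = 1/(-100 + √(K + (8 - 1*3))) = 1/(-100 + √(K + (8 - 3))) = 1/(-100 + √(K + 5)) = 1/(-100 + √(5 + K)))
3499 - V(-31) = 3499 - 1/(-100 + √(5 - 31)) = 3499 - 1/(-100 + √(-26)) = 3499 - 1/(-100 + I*√26)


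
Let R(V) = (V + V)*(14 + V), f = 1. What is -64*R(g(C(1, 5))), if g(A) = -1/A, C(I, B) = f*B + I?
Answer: 2656/9 ≈ 295.11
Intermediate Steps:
C(I, B) = B + I (C(I, B) = 1*B + I = B + I)
R(V) = 2*V*(14 + V) (R(V) = (2*V)*(14 + V) = 2*V*(14 + V))
-64*R(g(C(1, 5))) = -128*(-1/(5 + 1))*(14 - 1/(5 + 1)) = -128*(-1/6)*(14 - 1/6) = -128*(-1*1/6)*(14 - 1*1/6) = -128*(-1)*(14 - 1/6)/6 = -128*(-1)*83/(6*6) = -64*(-83/18) = 2656/9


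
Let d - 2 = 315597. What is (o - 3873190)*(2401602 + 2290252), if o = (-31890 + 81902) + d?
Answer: -16457048561466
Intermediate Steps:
d = 315599 (d = 2 + 315597 = 315599)
o = 365611 (o = (-31890 + 81902) + 315599 = 50012 + 315599 = 365611)
(o - 3873190)*(2401602 + 2290252) = (365611 - 3873190)*(2401602 + 2290252) = -3507579*4691854 = -16457048561466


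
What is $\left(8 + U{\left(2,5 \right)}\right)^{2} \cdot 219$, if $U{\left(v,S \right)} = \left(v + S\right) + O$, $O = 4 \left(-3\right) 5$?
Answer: $443475$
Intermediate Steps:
$O = -60$ ($O = \left(-12\right) 5 = -60$)
$U{\left(v,S \right)} = -60 + S + v$ ($U{\left(v,S \right)} = \left(v + S\right) - 60 = \left(S + v\right) - 60 = -60 + S + v$)
$\left(8 + U{\left(2,5 \right)}\right)^{2} \cdot 219 = \left(8 + \left(-60 + 5 + 2\right)\right)^{2} \cdot 219 = \left(8 - 53\right)^{2} \cdot 219 = \left(-45\right)^{2} \cdot 219 = 2025 \cdot 219 = 443475$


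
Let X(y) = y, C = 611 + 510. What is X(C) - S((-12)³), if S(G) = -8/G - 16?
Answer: 245591/216 ≈ 1137.0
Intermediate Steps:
S(G) = -16 - 8/G (S(G) = -8/G - 16 = -16 - 8/G)
C = 1121
X(C) - S((-12)³) = 1121 - (-16 - 8/((-12)³)) = 1121 - (-16 - 8/(-1728)) = 1121 - (-16 - 8*(-1/1728)) = 1121 - (-16 + 1/216) = 1121 - 1*(-3455/216) = 1121 + 3455/216 = 245591/216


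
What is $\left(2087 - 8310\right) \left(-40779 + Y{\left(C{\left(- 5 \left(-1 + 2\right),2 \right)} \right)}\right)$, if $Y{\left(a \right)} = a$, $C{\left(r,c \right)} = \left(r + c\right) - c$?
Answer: $253798832$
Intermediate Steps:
$C{\left(r,c \right)} = r$ ($C{\left(r,c \right)} = \left(c + r\right) - c = r$)
$\left(2087 - 8310\right) \left(-40779 + Y{\left(C{\left(- 5 \left(-1 + 2\right),2 \right)} \right)}\right) = \left(2087 - 8310\right) \left(-40779 - 5 \left(-1 + 2\right)\right) = - 6223 \left(-40779 - 5\right) = \left(-6223\right) \left(-40784\right) = 253798832$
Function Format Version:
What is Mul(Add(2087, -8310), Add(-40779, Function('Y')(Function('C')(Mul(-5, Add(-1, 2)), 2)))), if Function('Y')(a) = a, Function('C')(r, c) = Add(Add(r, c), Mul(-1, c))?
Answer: 253798832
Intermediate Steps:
Function('C')(r, c) = r (Function('C')(r, c) = Add(Add(c, r), Mul(-1, c)) = r)
Mul(Add(2087, -8310), Add(-40779, Function('Y')(Function('C')(Mul(-5, Add(-1, 2)), 2)))) = Mul(Add(2087, -8310), Add(-40779, Mul(-5, Add(-1, 2)))) = Mul(-6223, Add(-40779, Mul(-5, 1))) = Mul(-6223, Add(-40779, -5)) = Mul(-6223, -40784) = 253798832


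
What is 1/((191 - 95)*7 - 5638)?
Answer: -1/4966 ≈ -0.00020137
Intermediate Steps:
1/((191 - 95)*7 - 5638) = 1/(96*7 - 5638) = 1/(672 - 5638) = 1/(-4966) = -1/4966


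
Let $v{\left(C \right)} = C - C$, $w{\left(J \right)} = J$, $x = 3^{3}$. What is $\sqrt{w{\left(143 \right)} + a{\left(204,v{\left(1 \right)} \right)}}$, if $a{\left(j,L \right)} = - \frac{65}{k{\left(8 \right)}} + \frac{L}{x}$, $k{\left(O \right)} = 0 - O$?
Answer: $\frac{\sqrt{2418}}{4} \approx 12.293$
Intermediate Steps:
$k{\left(O \right)} = - O$
$x = 27$
$v{\left(C \right)} = 0$
$a{\left(j,L \right)} = \frac{65}{8} + \frac{L}{27}$ ($a{\left(j,L \right)} = - \frac{65}{\left(-1\right) 8} + \frac{L}{27} = - \frac{65}{-8} + L \frac{1}{27} = \left(-65\right) \left(- \frac{1}{8}\right) + \frac{L}{27} = \frac{65}{8} + \frac{L}{27}$)
$\sqrt{w{\left(143 \right)} + a{\left(204,v{\left(1 \right)} \right)}} = \sqrt{143 + \left(\frac{65}{8} + \frac{1}{27} \cdot 0\right)} = \sqrt{143 + \left(\frac{65}{8} + 0\right)} = \sqrt{143 + \frac{65}{8}} = \sqrt{\frac{1209}{8}} = \frac{\sqrt{2418}}{4}$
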